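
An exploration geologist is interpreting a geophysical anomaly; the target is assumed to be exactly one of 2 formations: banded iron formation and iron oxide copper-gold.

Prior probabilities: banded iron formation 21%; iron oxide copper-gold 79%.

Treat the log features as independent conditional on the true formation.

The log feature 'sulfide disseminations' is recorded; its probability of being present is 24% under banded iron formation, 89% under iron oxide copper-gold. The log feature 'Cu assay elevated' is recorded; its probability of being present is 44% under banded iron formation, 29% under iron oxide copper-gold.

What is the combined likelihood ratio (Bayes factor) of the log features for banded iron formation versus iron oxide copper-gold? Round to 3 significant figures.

0.409

Joint likelihood of the log feature pattern under each hypothesis:
  banded iron formation: 0.24 × 0.44 = 0.1056
  iron oxide copper-gold: 0.89 × 0.29 = 0.2581
Bayes factor = 0.1056 / 0.2581 ≈ 0.409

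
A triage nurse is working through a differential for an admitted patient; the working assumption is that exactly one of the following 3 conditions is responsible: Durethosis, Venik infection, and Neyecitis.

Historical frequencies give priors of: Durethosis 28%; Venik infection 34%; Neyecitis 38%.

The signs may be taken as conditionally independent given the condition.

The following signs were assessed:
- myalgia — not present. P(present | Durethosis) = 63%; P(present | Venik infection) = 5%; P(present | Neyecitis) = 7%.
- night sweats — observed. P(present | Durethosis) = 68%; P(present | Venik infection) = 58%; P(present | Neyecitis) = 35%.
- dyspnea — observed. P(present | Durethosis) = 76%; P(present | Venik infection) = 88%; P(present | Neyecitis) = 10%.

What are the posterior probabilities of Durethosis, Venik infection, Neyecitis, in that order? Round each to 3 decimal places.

By Bayes' rule with conditional independence, the unnormalized weight for each hypothesis is prior × ∏ likelihoods (using 1 − P(present | H) for each absent sign):
  Durethosis: 0.28 × (1 − 0.63) × 0.68 × 0.76 = 0.05354
  Venik infection: 0.34 × (1 − 0.05) × 0.58 × 0.88 = 0.16486
  Neyecitis: 0.38 × (1 − 0.07) × 0.35 × 0.10 = 0.012369
Marginal likelihood of the evidence = 0.23077.
P(Durethosis | evidence) = 0.05354 / 0.23077 ≈ 0.232
P(Venik infection | evidence) = 0.16486 / 0.23077 ≈ 0.714
P(Neyecitis | evidence) = 0.012369 / 0.23077 ≈ 0.054

0.232, 0.714, 0.054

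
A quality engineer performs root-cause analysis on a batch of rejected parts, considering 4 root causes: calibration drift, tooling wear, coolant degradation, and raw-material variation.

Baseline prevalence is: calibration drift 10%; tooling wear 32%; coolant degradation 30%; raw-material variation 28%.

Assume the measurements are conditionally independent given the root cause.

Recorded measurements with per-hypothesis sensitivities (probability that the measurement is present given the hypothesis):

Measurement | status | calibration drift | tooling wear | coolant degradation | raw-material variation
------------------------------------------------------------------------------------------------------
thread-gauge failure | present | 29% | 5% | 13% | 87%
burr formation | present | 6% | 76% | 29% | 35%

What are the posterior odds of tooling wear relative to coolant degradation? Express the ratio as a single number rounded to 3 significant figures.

Unnormalized posterior weight (prior times the measurement likelihoods) for each of the two hypotheses:
  tooling wear: 0.32 × 0.05 × 0.76 = 0.01216
  coolant degradation: 0.30 × 0.13 × 0.29 = 0.01131
Posterior odds = 0.01216 / 0.01131 ≈ 1.08.

1.08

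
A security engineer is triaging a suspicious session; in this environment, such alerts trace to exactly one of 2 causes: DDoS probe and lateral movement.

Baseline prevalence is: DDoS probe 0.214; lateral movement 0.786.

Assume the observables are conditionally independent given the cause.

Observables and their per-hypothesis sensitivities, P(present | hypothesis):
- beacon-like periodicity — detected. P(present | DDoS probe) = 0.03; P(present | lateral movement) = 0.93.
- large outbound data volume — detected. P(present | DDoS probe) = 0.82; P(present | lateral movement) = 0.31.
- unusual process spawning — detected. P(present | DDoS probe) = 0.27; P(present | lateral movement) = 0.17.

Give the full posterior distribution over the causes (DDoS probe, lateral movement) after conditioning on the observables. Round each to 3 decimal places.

By Bayes' rule with conditional independence, the unnormalized weight for each hypothesis is prior × ∏ likelihoods:
  DDoS probe: 0.214 × 0.03 × 0.82 × 0.27 = 0.0014214
  lateral movement: 0.786 × 0.93 × 0.31 × 0.17 = 0.038523
Marginal likelihood of the evidence = 0.039944.
P(DDoS probe | evidence) = 0.0014214 / 0.039944 ≈ 0.036
P(lateral movement | evidence) = 0.038523 / 0.039944 ≈ 0.964

0.036, 0.964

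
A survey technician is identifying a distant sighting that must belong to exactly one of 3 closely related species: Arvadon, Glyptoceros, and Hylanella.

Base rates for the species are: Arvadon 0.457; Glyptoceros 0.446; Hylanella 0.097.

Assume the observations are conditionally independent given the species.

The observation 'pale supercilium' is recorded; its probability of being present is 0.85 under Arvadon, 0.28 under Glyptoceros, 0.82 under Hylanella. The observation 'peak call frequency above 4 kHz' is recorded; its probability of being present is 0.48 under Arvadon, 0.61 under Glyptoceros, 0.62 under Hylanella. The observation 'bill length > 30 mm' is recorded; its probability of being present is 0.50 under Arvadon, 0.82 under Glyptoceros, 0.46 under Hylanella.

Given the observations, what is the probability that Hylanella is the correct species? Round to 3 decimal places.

0.127

For each hypothesis, the unnormalized posterior weight is prior × product of the observation likelihoods:
  Arvadon: 0.457 × 0.85 × 0.48 × 0.50 = 0.093228
  Glyptoceros: 0.446 × 0.28 × 0.61 × 0.82 = 0.062465
  Hylanella: 0.097 × 0.82 × 0.62 × 0.46 = 0.022685
The unnormalized weights sum to 0.17838.
P(Hylanella | evidence) = 0.022685 / 0.17838 ≈ 0.127.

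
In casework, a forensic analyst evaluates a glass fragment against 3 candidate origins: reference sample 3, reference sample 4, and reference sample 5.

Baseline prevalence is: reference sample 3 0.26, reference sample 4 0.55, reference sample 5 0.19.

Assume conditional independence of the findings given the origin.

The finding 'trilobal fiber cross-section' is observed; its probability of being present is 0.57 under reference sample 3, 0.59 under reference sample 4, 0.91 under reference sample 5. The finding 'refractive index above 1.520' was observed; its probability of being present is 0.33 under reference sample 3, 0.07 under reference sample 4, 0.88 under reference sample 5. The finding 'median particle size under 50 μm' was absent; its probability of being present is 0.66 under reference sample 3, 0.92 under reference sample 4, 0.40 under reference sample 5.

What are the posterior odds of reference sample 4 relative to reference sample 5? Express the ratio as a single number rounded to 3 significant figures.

Unnormalized posterior weight (prior times the finding likelihoods) for each of the two hypotheses (using 1 − P(present | H) for each absent finding):
  reference sample 4: 0.55 × 0.59 × 0.07 × (1 − 0.92) = 0.0018172
  reference sample 5: 0.19 × 0.91 × 0.88 × (1 − 0.40) = 0.091291
Posterior odds = 0.0018172 / 0.091291 ≈ 0.0199.

0.0199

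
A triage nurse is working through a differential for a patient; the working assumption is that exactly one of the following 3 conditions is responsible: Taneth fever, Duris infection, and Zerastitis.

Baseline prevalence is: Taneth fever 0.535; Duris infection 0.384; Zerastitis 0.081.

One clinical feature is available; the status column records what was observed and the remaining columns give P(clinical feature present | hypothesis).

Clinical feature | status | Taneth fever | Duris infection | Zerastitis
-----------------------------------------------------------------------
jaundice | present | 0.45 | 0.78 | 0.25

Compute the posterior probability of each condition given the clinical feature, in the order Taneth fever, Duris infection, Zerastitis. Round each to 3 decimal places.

By Bayes' rule, the unnormalized weight for each hypothesis is prior × likelihood:
  Taneth fever: 0.535 × 0.45 = 0.24075
  Duris infection: 0.384 × 0.78 = 0.29952
  Zerastitis: 0.081 × 0.25 = 0.02025
Normalizing constant Z = 0.24075 + 0.29952 + 0.02025 = 0.56052.
P(Taneth fever | evidence) = 0.24075 / 0.56052 ≈ 0.430
P(Duris infection | evidence) = 0.29952 / 0.56052 ≈ 0.534
P(Zerastitis | evidence) = 0.02025 / 0.56052 ≈ 0.036

0.430, 0.534, 0.036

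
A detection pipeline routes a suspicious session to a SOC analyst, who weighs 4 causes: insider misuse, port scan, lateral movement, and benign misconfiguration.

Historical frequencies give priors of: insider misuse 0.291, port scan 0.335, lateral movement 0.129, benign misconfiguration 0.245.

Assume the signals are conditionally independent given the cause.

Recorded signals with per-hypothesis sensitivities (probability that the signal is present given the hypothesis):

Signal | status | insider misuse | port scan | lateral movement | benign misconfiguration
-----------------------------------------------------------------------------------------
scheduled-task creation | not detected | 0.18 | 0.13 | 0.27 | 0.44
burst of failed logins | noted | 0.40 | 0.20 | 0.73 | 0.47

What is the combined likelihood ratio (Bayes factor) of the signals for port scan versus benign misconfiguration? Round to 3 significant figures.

The Bayes factor is the ratio of the joint likelihoods of the signal pattern under the two hypotheses (using 1 − P(present | H) for each absent signal).
  port scan: (1 − 0.13) × 0.20 = 0.174
  benign misconfiguration: (1 − 0.44) × 0.47 = 0.2632
Bayes factor = 0.174 / 0.2632 ≈ 0.661

0.661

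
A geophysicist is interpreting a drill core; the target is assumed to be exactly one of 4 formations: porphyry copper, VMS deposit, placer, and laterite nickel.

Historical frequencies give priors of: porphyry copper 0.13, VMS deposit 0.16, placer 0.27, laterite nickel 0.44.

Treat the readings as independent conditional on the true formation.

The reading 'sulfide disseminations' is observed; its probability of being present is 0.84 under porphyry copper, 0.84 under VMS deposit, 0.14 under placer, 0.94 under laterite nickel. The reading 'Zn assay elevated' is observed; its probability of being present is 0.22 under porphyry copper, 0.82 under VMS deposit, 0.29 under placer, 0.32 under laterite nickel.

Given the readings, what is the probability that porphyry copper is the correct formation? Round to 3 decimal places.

For each hypothesis, the unnormalized posterior weight is prior × product of the reading likelihoods:
  porphyry copper: 0.13 × 0.84 × 0.22 = 0.024024
  VMS deposit: 0.16 × 0.84 × 0.82 = 0.11021
  placer: 0.27 × 0.14 × 0.29 = 0.010962
  laterite nickel: 0.44 × 0.94 × 0.32 = 0.13235
The unnormalized weights sum to 0.27755.
P(porphyry copper | evidence) = 0.024024 / 0.27755 ≈ 0.087.

0.087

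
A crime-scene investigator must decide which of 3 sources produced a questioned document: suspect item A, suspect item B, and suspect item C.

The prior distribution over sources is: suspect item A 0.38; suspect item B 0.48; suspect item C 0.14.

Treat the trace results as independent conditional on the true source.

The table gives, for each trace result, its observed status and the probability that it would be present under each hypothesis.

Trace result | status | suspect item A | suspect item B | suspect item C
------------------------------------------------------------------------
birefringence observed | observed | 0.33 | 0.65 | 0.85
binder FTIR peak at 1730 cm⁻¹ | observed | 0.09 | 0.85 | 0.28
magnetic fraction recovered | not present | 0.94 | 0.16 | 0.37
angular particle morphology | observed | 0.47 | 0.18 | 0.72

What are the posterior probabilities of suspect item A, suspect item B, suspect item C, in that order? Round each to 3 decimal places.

By Bayes' rule with conditional independence, the unnormalized weight for each hypothesis is prior × ∏ likelihoods (using 1 − P(present | H) for each absent trace result):
  suspect item A: 0.38 × 0.33 × 0.09 × (1 − 0.94) × 0.47 = 0.00031827
  suspect item B: 0.48 × 0.65 × 0.85 × (1 − 0.16) × 0.18 = 0.040098
  suspect item C: 0.14 × 0.85 × 0.28 × (1 − 0.37) × 0.72 = 0.015114
Normalizing constant Z = 0.00031827 + 0.040098 + 0.015114 = 0.05553.
P(suspect item A | evidence) = 0.00031827 / 0.05553 ≈ 0.006
P(suspect item B | evidence) = 0.040098 / 0.05553 ≈ 0.722
P(suspect item C | evidence) = 0.015114 / 0.05553 ≈ 0.272

0.006, 0.722, 0.272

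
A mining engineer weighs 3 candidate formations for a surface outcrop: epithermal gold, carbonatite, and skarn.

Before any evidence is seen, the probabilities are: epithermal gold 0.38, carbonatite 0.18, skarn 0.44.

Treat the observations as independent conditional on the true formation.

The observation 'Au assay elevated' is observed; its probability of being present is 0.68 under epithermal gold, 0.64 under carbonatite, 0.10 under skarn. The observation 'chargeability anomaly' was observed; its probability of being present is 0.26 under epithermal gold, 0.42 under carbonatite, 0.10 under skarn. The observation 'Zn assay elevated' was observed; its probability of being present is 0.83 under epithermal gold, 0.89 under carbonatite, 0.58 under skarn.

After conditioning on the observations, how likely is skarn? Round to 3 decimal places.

For each hypothesis, the unnormalized posterior weight is prior × product of the observation likelihoods:
  epithermal gold: 0.38 × 0.68 × 0.26 × 0.83 = 0.055763
  carbonatite: 0.18 × 0.64 × 0.42 × 0.89 = 0.043062
  skarn: 0.44 × 0.10 × 0.10 × 0.58 = 0.002552
The unnormalized weights sum to 0.10138.
P(skarn | evidence) = 0.002552 / 0.10138 ≈ 0.025.

0.025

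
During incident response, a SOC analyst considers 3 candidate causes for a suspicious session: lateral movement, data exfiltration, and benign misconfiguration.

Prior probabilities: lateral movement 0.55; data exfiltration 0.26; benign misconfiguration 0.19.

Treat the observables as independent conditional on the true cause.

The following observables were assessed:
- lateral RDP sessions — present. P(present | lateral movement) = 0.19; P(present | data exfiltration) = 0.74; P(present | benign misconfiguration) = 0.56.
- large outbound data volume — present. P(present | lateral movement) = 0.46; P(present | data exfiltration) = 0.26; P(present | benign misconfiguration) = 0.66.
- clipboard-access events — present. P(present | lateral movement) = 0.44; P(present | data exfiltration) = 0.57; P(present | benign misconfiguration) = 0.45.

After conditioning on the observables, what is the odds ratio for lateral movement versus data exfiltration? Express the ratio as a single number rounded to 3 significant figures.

The normalizing constant cancels in an odds ratio, so compute prior × likelihood for the two hypotheses only:
  lateral movement: 0.55 × 0.19 × 0.46 × 0.44 = 0.021151
  data exfiltration: 0.26 × 0.74 × 0.26 × 0.57 = 0.028514
Odds(lateral movement : data exfiltration) = 0.021151 / 0.028514 ≈ 0.742.

0.742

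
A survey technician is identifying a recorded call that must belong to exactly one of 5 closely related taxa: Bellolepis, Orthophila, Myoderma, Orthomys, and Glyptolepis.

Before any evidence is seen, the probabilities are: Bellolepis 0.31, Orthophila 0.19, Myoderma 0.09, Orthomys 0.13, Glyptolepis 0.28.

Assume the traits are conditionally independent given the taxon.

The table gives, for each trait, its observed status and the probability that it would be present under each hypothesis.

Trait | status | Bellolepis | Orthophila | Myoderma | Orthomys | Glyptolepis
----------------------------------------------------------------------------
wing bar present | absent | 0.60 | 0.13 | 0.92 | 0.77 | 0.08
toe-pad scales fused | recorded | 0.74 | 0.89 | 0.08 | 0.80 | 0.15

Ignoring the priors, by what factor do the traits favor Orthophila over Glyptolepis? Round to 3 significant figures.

Joint likelihood of the trait pattern under each hypothesis (using 1 − P(present | H) for each absent trait):
  Orthophila: (1 − 0.13) × 0.89 = 0.7743
  Glyptolepis: (1 − 0.08) × 0.15 = 0.138
Bayes factor = 0.7743 / 0.138 ≈ 5.61

5.61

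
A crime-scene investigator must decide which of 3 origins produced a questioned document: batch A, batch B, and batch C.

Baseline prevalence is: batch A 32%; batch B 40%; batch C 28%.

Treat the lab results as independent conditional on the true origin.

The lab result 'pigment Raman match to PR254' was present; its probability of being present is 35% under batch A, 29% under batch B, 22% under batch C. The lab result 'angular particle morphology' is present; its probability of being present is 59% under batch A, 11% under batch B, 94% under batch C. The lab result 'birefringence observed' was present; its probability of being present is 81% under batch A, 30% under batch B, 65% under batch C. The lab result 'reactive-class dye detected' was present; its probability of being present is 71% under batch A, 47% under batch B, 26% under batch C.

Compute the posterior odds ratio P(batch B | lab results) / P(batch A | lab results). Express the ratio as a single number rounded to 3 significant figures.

Unnormalized posterior weight (prior times the lab result likelihoods) for each of the two hypotheses:
  batch B: 0.40 × 0.29 × 0.11 × 0.30 × 0.47 = 0.0017992
  batch A: 0.32 × 0.35 × 0.59 × 0.81 × 0.71 = 0.038003
Odds(batch B : batch A) = 0.0017992 / 0.038003 ≈ 0.0473.

0.0473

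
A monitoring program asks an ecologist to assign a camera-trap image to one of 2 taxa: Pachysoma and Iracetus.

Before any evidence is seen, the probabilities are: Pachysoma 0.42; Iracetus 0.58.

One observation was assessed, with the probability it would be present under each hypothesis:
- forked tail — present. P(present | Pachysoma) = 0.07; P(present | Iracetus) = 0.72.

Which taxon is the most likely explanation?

Multiply each prior by the likelihood of the observation:
  Pachysoma: 0.42 × 0.07 = 0.0294
  Iracetus: 0.58 × 0.72 = 0.4176
Marginal likelihood of the evidence = 0.447.
P(Pachysoma | evidence) ≈ 0.0294 / 0.447 ≈ 0.066
P(Iracetus | evidence) ≈ 0.4176 / 0.447 ≈ 0.934
The largest is 0.934, so Iracetus is most probable.

Iracetus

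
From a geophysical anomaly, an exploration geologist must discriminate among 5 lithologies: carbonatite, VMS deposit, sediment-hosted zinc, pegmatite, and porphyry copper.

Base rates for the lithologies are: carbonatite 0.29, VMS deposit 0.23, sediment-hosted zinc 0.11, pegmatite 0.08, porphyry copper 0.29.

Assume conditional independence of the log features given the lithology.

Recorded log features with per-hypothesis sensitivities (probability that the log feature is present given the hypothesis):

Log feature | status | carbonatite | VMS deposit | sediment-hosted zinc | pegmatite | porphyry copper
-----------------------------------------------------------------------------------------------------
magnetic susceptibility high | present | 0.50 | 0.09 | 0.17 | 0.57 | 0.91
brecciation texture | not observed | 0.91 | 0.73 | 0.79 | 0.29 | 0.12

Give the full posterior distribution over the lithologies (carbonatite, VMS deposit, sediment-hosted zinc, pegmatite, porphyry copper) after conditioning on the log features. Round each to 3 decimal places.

Multiply each prior by the joint likelihood of the log feature pattern (using 1 − P(present | H) for each absent log feature):
  carbonatite: 0.29 × 0.50 × (1 − 0.91) = 0.01305
  VMS deposit: 0.23 × 0.09 × (1 − 0.73) = 0.005589
  sediment-hosted zinc: 0.11 × 0.17 × (1 − 0.79) = 0.003927
  pegmatite: 0.08 × 0.57 × (1 − 0.29) = 0.032376
  porphyry copper: 0.29 × 0.91 × (1 − 0.12) = 0.23223
Marginal likelihood of the evidence = 0.28717.
P(carbonatite | evidence) = 0.01305 / 0.28717 ≈ 0.045
P(VMS deposit | evidence) = 0.005589 / 0.28717 ≈ 0.019
P(sediment-hosted zinc | evidence) = 0.003927 / 0.28717 ≈ 0.014
P(pegmatite | evidence) = 0.032376 / 0.28717 ≈ 0.113
P(porphyry copper | evidence) = 0.23223 / 0.28717 ≈ 0.809

0.045, 0.019, 0.014, 0.113, 0.809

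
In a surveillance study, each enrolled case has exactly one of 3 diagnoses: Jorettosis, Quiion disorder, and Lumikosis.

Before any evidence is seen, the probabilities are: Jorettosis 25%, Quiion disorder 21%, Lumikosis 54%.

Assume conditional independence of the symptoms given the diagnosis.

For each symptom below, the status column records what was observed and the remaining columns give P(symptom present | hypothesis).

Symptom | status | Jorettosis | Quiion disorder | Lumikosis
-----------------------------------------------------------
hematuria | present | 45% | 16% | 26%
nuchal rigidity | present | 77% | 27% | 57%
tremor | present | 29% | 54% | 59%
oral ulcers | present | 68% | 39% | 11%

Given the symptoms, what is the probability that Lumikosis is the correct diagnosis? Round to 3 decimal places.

For each hypothesis, the unnormalized posterior weight is prior × product of the symptom likelihoods:
  Jorettosis: 0.25 × 0.45 × 0.77 × 0.29 × 0.68 = 0.017082
  Quiion disorder: 0.21 × 0.16 × 0.27 × 0.54 × 0.39 = 0.0019106
  Lumikosis: 0.54 × 0.26 × 0.57 × 0.59 × 0.11 = 0.0051938
Marginal likelihood of the evidence = 0.024187.
P(Lumikosis | evidence) = 0.0051938 / 0.024187 ≈ 0.215.

0.215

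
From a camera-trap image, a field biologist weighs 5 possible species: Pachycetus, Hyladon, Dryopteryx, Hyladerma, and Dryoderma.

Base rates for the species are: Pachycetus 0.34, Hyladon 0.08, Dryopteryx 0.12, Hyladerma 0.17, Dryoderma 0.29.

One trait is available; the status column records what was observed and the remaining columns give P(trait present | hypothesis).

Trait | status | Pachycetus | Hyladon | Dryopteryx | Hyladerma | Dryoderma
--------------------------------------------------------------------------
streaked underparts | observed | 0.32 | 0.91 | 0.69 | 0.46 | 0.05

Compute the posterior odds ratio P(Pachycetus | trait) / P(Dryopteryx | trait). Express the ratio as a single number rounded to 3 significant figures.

Posterior odds equal prior odds times the likelihood ratio; only the two competing hypotheses matter.
  Pachycetus: 0.34 × 0.32 = 0.1088
  Dryopteryx: 0.12 × 0.69 = 0.0828
Odds(Pachycetus : Dryopteryx) = 0.1088 / 0.0828 ≈ 1.31.

1.31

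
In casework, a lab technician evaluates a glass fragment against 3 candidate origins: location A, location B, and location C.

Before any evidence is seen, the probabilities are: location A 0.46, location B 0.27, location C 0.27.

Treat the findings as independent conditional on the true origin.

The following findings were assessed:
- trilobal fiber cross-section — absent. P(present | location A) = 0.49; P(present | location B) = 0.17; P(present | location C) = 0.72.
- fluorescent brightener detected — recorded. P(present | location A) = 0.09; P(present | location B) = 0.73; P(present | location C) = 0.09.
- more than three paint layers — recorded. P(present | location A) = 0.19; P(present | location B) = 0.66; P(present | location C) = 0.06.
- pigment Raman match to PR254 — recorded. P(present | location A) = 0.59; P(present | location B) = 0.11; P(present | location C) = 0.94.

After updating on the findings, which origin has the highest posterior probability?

location B

By Bayes' rule with conditional independence, the unnormalized weight for each hypothesis is prior × ∏ likelihoods (using 1 − P(present | H) for each absent finding):
  location A: 0.46 × (1 − 0.49) × 0.09 × 0.19 × 0.59 = 0.0023669
  location B: 0.27 × (1 − 0.17) × 0.73 × 0.66 × 0.11 = 0.011877
  location C: 0.27 × (1 − 0.72) × 0.09 × 0.06 × 0.94 = 0.00038375
Marginal likelihood of the evidence = 0.014627.
P(location A | evidence) ≈ 0.0023669 / 0.014627 ≈ 0.162
P(location B | evidence) ≈ 0.011877 / 0.014627 ≈ 0.812
P(location C | evidence) ≈ 0.00038375 / 0.014627 ≈ 0.026
The largest is 0.812, so location B is most probable.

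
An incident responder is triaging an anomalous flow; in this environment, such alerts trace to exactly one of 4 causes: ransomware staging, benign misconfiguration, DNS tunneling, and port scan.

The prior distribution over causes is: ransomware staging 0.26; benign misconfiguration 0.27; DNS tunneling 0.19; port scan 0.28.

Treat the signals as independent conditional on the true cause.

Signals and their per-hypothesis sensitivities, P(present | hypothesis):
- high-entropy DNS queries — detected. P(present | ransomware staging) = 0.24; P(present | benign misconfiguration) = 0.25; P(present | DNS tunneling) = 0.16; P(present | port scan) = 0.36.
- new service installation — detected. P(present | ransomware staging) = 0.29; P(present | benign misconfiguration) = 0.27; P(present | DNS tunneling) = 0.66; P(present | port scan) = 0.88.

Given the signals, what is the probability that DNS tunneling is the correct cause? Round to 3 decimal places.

For each hypothesis, the unnormalized posterior weight is prior × product of the signal likelihoods:
  ransomware staging: 0.26 × 0.24 × 0.29 = 0.018096
  benign misconfiguration: 0.27 × 0.25 × 0.27 = 0.018225
  DNS tunneling: 0.19 × 0.16 × 0.66 = 0.020064
  port scan: 0.28 × 0.36 × 0.88 = 0.088704
The unnormalized weights sum to 0.14509.
P(DNS tunneling | evidence) = 0.020064 / 0.14509 ≈ 0.138.

0.138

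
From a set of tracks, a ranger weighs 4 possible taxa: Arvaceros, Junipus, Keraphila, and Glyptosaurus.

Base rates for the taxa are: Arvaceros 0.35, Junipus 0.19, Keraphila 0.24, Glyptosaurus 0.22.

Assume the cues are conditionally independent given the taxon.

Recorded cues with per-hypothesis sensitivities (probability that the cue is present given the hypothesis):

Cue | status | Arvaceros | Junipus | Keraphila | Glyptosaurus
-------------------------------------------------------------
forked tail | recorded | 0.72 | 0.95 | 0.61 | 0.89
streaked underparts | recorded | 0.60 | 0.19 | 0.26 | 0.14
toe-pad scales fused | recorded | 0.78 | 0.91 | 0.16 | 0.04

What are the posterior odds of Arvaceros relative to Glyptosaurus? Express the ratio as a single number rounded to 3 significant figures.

108

Unnormalized posterior weight (prior times the cue likelihoods) for each of the two hypotheses:
  Arvaceros: 0.35 × 0.72 × 0.60 × 0.78 = 0.11794
  Glyptosaurus: 0.22 × 0.89 × 0.14 × 0.04 = 0.0010965
Posterior odds = 0.11794 / 0.0010965 ≈ 108.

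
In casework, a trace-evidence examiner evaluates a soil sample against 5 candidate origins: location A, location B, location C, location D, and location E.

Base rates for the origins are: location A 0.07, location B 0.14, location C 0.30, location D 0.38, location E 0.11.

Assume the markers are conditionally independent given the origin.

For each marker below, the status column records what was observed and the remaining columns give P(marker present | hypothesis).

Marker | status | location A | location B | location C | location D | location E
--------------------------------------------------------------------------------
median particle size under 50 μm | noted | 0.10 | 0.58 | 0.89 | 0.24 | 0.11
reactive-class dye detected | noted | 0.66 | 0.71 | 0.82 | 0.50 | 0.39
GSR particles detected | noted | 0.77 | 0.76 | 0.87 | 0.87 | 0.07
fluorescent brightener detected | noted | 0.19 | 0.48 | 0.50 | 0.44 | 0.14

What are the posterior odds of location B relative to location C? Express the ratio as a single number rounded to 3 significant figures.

0.221

Unnormalized posterior weight (prior times the marker likelihoods) for each of the two hypotheses:
  location B: 0.14 × 0.58 × 0.71 × 0.76 × 0.48 = 0.021031
  location C: 0.30 × 0.89 × 0.82 × 0.87 × 0.50 = 0.095239
Odds(location B : location C) = 0.021031 / 0.095239 ≈ 0.221.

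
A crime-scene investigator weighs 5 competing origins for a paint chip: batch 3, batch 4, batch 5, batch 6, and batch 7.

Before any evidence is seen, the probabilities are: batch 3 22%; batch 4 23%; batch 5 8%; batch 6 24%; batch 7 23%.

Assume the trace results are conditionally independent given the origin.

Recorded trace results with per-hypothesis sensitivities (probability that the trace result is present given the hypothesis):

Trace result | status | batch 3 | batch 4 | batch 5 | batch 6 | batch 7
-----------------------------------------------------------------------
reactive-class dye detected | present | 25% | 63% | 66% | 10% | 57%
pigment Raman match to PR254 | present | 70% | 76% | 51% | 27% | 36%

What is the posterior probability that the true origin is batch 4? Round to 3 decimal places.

0.480

By Bayes' rule with conditional independence, the unnormalized weight for each hypothesis is prior × ∏ likelihoods:
  batch 3: 0.22 × 0.25 × 0.70 = 0.0385
  batch 4: 0.23 × 0.63 × 0.76 = 0.11012
  batch 5: 0.08 × 0.66 × 0.51 = 0.026928
  batch 6: 0.24 × 0.10 × 0.27 = 0.00648
  batch 7: 0.23 × 0.57 × 0.36 = 0.047196
The unnormalized weights sum to 0.22923.
P(batch 4 | evidence) = 0.11012 / 0.22923 ≈ 0.480.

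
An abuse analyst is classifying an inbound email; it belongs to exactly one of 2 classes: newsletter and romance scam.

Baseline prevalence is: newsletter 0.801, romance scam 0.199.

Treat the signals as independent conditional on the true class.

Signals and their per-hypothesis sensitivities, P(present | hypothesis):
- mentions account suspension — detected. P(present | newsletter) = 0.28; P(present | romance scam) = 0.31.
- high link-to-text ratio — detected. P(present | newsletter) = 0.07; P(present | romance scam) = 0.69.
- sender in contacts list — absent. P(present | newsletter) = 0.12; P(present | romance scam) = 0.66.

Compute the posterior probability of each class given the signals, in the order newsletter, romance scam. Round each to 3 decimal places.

For each hypothesis, the unnormalized posterior weight is prior × product of the signal likelihoods (using 1 − P(present | H) for each absent signal):
  newsletter: 0.801 × 0.28 × 0.07 × (1 − 0.12) = 0.013816
  romance scam: 0.199 × 0.31 × 0.69 × (1 − 0.66) = 0.014472
Marginal likelihood of the evidence = 0.028288.
P(newsletter | evidence) = 0.013816 / 0.028288 ≈ 0.488
P(romance scam | evidence) = 0.014472 / 0.028288 ≈ 0.512

0.488, 0.512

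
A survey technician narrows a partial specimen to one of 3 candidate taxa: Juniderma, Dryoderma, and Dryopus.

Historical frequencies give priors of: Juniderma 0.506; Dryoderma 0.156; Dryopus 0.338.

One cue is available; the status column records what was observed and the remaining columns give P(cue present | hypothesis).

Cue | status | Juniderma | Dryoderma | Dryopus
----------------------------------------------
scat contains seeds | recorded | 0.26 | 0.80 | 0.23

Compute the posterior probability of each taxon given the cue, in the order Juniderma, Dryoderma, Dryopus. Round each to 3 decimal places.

By Bayes' rule, the unnormalized weight for each hypothesis is prior × likelihood:
  Juniderma: 0.506 × 0.26 = 0.13156
  Dryoderma: 0.156 × 0.80 = 0.1248
  Dryopus: 0.338 × 0.23 = 0.07774
The unnormalized weights sum to 0.3341.
P(Juniderma | evidence) = 0.13156 / 0.3341 ≈ 0.394
P(Dryoderma | evidence) = 0.1248 / 0.3341 ≈ 0.374
P(Dryopus | evidence) = 0.07774 / 0.3341 ≈ 0.233

0.394, 0.374, 0.233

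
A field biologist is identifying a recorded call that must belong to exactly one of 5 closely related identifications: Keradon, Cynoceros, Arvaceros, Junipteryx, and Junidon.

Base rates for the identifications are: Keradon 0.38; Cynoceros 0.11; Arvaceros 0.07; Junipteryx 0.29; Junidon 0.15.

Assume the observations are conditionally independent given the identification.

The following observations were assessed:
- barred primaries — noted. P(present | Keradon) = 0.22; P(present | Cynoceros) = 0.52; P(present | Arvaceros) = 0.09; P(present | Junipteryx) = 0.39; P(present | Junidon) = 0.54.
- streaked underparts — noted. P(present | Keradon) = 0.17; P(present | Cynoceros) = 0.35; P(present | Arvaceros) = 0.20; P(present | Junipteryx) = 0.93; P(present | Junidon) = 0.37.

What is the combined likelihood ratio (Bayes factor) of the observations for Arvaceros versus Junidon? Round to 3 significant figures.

0.0901

The Bayes factor is the ratio of the joint likelihoods of the evidence pattern under the two hypotheses.
  Arvaceros: 0.09 × 0.20 = 0.018
  Junidon: 0.54 × 0.37 = 0.1998
Bayes factor = 0.018 / 0.1998 ≈ 0.0901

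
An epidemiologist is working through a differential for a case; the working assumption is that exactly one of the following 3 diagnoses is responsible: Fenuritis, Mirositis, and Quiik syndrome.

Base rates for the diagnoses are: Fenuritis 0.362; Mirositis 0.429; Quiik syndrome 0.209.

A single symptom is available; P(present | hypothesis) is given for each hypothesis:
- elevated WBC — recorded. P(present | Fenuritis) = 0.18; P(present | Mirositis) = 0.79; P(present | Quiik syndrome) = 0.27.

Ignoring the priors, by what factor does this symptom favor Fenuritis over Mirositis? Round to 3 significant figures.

0.228

Likelihood of this symptom under each hypothesis:
  Fenuritis: 0.18
  Mirositis: 0.79
Bayes factor = 0.18 / 0.79 ≈ 0.228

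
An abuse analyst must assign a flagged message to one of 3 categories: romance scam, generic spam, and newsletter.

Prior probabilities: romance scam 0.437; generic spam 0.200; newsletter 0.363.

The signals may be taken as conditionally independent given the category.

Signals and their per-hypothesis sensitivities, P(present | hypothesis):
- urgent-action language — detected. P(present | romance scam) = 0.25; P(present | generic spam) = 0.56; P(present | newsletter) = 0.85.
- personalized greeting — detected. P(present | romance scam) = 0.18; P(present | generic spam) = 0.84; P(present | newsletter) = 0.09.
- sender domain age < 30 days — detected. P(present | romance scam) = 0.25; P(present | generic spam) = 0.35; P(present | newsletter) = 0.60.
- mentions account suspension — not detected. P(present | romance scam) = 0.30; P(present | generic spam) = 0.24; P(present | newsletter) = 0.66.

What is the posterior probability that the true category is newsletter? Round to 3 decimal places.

0.166

Multiply each prior by the joint likelihood of the signal pattern (using 1 − P(present | H) for each absent signal):
  romance scam: 0.437 × 0.25 × 0.18 × 0.25 × (1 − 0.30) = 0.0034414
  generic spam: 0.200 × 0.56 × 0.84 × 0.35 × (1 − 0.24) = 0.025025
  newsletter: 0.363 × 0.85 × 0.09 × 0.60 × (1 − 0.66) = 0.005665
Normalizing constant Z = 0.0034414 + 0.025025 + 0.005665 = 0.034132.
P(newsletter | evidence) = 0.005665 / 0.034132 ≈ 0.166.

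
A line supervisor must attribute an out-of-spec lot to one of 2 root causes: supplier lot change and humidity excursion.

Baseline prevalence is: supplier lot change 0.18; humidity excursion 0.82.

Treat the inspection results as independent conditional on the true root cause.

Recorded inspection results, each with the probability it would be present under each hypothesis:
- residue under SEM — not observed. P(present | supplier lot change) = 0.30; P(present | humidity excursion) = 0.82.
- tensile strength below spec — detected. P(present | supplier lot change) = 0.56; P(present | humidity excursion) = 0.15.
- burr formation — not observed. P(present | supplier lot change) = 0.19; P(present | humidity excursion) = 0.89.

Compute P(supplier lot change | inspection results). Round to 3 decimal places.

0.959

For each hypothesis, the unnormalized posterior weight is prior × product of the inspection result likelihoods (using 1 − P(present | H) for each absent inspection result):
  supplier lot change: 0.18 × (1 − 0.30) × 0.56 × (1 − 0.19) = 0.057154
  humidity excursion: 0.82 × (1 − 0.82) × 0.15 × (1 − 0.89) = 0.0024354
The unnormalized weights sum to 0.059589.
P(supplier lot change | evidence) = 0.057154 / 0.059589 ≈ 0.959.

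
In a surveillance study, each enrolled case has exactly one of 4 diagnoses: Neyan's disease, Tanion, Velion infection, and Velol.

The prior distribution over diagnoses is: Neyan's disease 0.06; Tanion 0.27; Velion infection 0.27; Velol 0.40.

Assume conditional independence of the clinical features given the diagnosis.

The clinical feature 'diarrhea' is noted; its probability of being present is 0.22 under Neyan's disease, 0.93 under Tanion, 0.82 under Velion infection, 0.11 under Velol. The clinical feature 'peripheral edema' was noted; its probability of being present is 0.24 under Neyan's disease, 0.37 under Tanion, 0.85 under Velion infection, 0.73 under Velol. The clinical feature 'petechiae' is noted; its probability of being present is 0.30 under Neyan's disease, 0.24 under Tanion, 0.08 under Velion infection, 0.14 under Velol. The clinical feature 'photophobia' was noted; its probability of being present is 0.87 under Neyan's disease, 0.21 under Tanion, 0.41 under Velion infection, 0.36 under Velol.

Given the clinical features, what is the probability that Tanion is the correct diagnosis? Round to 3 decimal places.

By Bayes' rule with conditional independence, the unnormalized weight for each hypothesis is prior × ∏ likelihoods:
  Neyan's disease: 0.06 × 0.22 × 0.24 × 0.30 × 0.87 = 0.00082685
  Tanion: 0.27 × 0.93 × 0.37 × 0.24 × 0.21 = 0.0046825
  Velion infection: 0.27 × 0.82 × 0.85 × 0.08 × 0.41 = 0.0061726
  Velol: 0.40 × 0.11 × 0.73 × 0.14 × 0.36 = 0.0016188
The unnormalized weights sum to 0.013301.
P(Tanion | evidence) = 0.0046825 / 0.013301 ≈ 0.352.

0.352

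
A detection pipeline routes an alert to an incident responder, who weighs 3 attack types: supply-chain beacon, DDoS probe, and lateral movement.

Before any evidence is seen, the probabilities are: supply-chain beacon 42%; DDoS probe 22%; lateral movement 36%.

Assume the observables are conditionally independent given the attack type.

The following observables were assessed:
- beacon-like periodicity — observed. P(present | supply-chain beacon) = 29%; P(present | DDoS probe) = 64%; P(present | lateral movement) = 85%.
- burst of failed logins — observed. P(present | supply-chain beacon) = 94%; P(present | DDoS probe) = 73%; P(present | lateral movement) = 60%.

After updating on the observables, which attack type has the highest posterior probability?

Multiply each prior by the joint likelihood of the observable pattern:
  supply-chain beacon: 0.42 × 0.29 × 0.94 = 0.11449
  DDoS probe: 0.22 × 0.64 × 0.73 = 0.10278
  lateral movement: 0.36 × 0.85 × 0.60 = 0.1836
The unnormalized weights sum to 0.40088.
P(supply-chain beacon | evidence) ≈ 0.11449 / 0.40088 ≈ 0.286
P(DDoS probe | evidence) ≈ 0.10278 / 0.40088 ≈ 0.256
P(lateral movement | evidence) ≈ 0.1836 / 0.40088 ≈ 0.458
The largest is 0.458, so lateral movement is most probable.

lateral movement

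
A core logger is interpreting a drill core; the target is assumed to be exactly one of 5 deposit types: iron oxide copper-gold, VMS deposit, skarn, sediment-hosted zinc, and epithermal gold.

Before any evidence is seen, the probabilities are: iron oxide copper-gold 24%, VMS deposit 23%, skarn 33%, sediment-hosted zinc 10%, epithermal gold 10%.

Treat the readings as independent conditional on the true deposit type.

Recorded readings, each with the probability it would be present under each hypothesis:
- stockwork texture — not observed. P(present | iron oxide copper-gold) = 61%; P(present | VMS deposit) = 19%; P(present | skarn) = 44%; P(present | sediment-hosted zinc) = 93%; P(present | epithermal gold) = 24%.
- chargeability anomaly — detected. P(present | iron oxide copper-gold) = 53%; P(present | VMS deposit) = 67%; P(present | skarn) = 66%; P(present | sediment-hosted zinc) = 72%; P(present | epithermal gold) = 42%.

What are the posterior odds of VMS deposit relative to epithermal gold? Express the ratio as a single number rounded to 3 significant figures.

Unnormalized posterior weight (prior times the reading likelihoods) for each of the two hypotheses (using 1 − P(present | H) for each absent reading):
  VMS deposit: 0.23 × (1 − 0.19) × 0.67 = 0.12482
  epithermal gold: 0.10 × (1 − 0.24) × 0.42 = 0.03192
Odds(VMS deposit : epithermal gold) = 0.12482 / 0.03192 ≈ 3.91.

3.91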